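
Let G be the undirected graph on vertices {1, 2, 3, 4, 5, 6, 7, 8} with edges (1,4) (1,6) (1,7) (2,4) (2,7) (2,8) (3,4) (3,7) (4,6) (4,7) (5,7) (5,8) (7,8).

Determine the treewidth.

2

A width-2 tree decomposition is:
Bags: B1 = {2, 4, 7}  B2 = {3, 4, 7}  B3 = {2, 7, 8}  B4 = {5, 7, 8}  B5 = {1, 4, 7}  B6 = {1, 4, 6}
Tree: B1–B2, B1–B3, B3–B4, B2–B5, B5–B6
Every bag has size at most 3, so the width is 3 − 1 = 2 and tw(G) ≤ 2. On the other hand G contains the 3-clique {1, 4, 6}. A clique must lie in a single bag of any decomposition, so no decomposition can have width below 2. Combining the bounds, tw(G) = 2.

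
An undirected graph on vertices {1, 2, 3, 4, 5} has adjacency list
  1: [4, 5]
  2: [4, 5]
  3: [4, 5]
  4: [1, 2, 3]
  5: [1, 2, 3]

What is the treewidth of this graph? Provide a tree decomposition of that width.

Treewidth 2.
One optimal decomposition is:
Bags: B1 = {2, 4, 5}  B2 = {1, 4, 5}  B3 = {3, 4, 5}
Tree: B1–B2, B2–B3

Each bag holds 3 vertices, so the decomposition has width 2, which upper-bounds the treewidth. The edges 2–4–1–5–2 form a cycle, so G is not a tree and its treewidth is at least 2. The upper and lower bounds meet at 2, so that is the treewidth.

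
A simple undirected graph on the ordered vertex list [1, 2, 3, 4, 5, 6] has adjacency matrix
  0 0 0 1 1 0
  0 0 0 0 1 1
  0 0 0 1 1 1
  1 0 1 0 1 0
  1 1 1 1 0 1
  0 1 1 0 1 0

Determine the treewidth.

A width-2 tree decomposition is:
Bags: B1 = {3, 5, 6}  B2 = {3, 4, 5}  B3 = {1, 4, 5}  B4 = {2, 5, 6}
Tree: B1–B2, B2–B3, B1–B4
Each bag holds 3 vertices, so the decomposition has width 2, which upper-bounds the treewidth. On the other hand G contains the 3-clique {1, 4, 5}. A clique must lie in a single bag of any decomposition, so no decomposition can have width below 2. Combining the bounds, tw(G) = 2.

2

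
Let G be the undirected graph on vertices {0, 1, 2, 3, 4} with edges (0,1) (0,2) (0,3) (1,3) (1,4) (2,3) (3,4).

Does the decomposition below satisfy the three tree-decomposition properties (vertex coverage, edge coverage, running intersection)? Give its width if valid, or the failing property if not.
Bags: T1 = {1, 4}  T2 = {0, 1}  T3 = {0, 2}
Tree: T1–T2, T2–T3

No — vertex 3 appears in no bag.

A tree decomposition must satisfy three properties: every vertex lies in some bag; for every edge, both endpoints lie together in some bag; and for every vertex, the bags containing it form a connected subtree. Here vertex 3 appears in no bag, so the decomposition is invalid.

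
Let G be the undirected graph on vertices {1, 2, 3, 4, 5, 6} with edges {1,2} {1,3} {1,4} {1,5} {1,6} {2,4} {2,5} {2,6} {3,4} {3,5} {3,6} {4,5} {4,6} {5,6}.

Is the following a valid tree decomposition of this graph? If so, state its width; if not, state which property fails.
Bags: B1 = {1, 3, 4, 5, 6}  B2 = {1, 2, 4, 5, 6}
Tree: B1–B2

Yes; width 4.

Vertex coverage: the bags together contain {1, 2, 3, 4, 5, 6}, the full vertex set. Edge coverage: each edge of G has both endpoints in at least one bag. Running intersection: for every vertex, the bags containing it form a connected subtree. All three properties hold, so this is a valid tree decomposition of width max|bag| − 1 = 4, and hence tw(G) ≤ 4.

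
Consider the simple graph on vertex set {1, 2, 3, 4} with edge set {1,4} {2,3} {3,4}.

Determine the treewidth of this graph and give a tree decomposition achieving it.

Treewidth 1.
One such decomposition:
Bags: B1 = {2, 3}  B2 = {3, 4}  B3 = {1, 4}
Tree: B1–B2, B2–B3

The largest bag has 2 vertices, giving width 1; this decomposition certifies tw(G) ≤ 1. Any graph with an edge has treewidth ≥ 1, and G has the edge 3–2. Hence tw(G) = 1 exactly.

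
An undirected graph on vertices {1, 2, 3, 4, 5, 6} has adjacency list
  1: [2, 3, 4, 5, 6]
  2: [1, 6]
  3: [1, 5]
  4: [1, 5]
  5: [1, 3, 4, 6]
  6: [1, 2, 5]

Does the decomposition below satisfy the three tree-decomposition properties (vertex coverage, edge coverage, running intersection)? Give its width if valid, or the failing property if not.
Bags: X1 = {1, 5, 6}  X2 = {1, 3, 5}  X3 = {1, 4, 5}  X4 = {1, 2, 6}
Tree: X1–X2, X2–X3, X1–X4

Vertex coverage: the bags together contain {1, 2, 3, 4, 5, 6}, the full vertex set. Edge coverage: each edge of G has both endpoints in at least one bag. Running intersection: for every vertex, the bags containing it form a connected subtree. All three properties hold, so this is a valid tree decomposition of width max|bag| − 1 = 2, and hence tw(G) ≤ 2.

Yes; width 2.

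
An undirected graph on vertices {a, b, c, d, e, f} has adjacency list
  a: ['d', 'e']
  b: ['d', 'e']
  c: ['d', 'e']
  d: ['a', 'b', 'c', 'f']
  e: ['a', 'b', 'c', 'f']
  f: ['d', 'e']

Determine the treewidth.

2

A width-2 tree decomposition is:
Bags: B1 = {c, d, e}  B2 = {b, d, e}  B3 = {a, d, e}  B4 = {d, e, f}
Tree: B1–B2, B2–B3, B3–B4
The largest bag has 3 vertices, giving width 2; this decomposition certifies tw(G) ≤ 2. Since d–c–e–b–d is a cycle in G, G is not acyclic. Forests are exactly the graphs of treewidth ≤ 1, so tw(G) ≥ 2. Combining the bounds, tw(G) = 2.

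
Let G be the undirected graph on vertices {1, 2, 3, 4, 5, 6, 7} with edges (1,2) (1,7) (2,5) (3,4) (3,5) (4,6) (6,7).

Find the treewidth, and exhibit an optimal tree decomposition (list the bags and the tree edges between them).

Treewidth 2.
One such decomposition:
Bags: B1 = {2, 3, 5}  B2 = {1, 2, 3}  B3 = {1, 3, 7}  B4 = {3, 6, 7}  B5 = {3, 4, 6}
Tree: B1–B2, B2–B3, B3–B4, B4–B5

Every bag has size at most 3, so the width is 3 − 1 = 2 and tw(G) ≤ 2. For the lower bound, G contains the cycle 3–5–2–1–7–6–4–3, so G is not a forest; only forests have treewidth ≤ 1, hence tw(G) ≥ 2. Combining the bounds, tw(G) = 2.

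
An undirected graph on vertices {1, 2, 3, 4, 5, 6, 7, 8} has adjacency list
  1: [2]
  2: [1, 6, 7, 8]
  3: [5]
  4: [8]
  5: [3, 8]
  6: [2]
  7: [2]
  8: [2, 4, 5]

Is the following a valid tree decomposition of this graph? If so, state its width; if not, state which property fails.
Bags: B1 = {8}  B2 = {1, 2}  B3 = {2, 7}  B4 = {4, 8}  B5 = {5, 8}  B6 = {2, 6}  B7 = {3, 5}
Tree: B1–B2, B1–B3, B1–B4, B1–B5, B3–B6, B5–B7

A tree decomposition must satisfy three properties: every vertex lies in some bag; for every edge, both endpoints lie together in some bag; and for every vertex, the bags containing it form a connected subtree. Here edge (2,8) lies in no bag, so the decomposition is invalid.

No — edge (2,8) lies in no bag.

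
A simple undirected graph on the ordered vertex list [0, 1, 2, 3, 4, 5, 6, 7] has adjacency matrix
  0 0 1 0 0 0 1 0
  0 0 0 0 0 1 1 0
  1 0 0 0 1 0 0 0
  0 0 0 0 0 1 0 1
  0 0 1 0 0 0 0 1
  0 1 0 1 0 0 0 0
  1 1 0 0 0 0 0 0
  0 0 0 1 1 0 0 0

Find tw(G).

A width-2 tree decomposition is:
Bags: B1 = {3, 5, 7}  B2 = {4, 5, 7}  B3 = {2, 4, 5}  B4 = {0, 2, 5}  B5 = {0, 5, 6}  B6 = {1, 5, 6}
Tree: B1–B2, B2–B3, B3–B4, B4–B5, B5–B6
Each bag holds 3 vertices, so the decomposition has width 2, which upper-bounds the treewidth. For the lower bound, G contains the cycle 5–3–7–4–2–0–6–1–5, so G is not a forest; only forests have treewidth ≤ 1, hence tw(G) ≥ 2. Hence tw(G) = 2 exactly.

2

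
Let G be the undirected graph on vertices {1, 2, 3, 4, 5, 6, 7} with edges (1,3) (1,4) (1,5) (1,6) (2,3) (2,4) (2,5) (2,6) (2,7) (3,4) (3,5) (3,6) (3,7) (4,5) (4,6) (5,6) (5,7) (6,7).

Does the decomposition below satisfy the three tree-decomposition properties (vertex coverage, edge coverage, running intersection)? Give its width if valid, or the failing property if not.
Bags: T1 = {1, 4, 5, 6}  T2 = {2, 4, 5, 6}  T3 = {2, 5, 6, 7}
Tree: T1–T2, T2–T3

A tree decomposition must satisfy three properties: every vertex lies in some bag; for every edge, both endpoints lie together in some bag; and for every vertex, the bags containing it form a connected subtree. Here vertex 3 appears in no bag, so the decomposition is invalid.

No — vertex 3 appears in no bag.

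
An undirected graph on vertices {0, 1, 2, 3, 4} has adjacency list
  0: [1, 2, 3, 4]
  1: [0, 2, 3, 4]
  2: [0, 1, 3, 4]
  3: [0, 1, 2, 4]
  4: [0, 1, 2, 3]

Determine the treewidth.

4

A width-4 tree decomposition is:
Bags: B1 = {0, 1, 2, 3, 4}
Tree: (single bag)
With just one bag of size 5, the width is 5 − 1 = 4, so tw(G) ≤ 4. On the other hand G contains the 5-clique {0, 1, 2, 3, 4}. A clique must lie in a single bag of any decomposition, so no decomposition can have width below 4. Combining the bounds, tw(G) = 4.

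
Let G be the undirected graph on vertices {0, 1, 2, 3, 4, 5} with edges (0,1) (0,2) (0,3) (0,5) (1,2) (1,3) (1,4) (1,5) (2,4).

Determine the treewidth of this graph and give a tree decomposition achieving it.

Each bag holds 3 vertices, so the decomposition has width 2, which upper-bounds the treewidth. On the other hand G contains the 3-clique {0, 1, 2}. A clique must lie in a single bag of any decomposition, so no decomposition can have width below 2. Therefore the treewidth is 2.

Treewidth 2.
One optimal decomposition is:
Bags: B1 = {1, 2, 4}  B2 = {0, 1, 2}  B3 = {0, 1, 5}  B4 = {0, 1, 3}
Tree: B1–B2, B2–B3, B3–B4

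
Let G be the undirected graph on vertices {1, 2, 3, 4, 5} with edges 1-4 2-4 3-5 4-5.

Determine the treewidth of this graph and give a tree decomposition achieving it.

Treewidth 1.
One optimal decomposition is:
Bags: B1 = {1, 4}  B2 = {2, 4}  B3 = {4, 5}  B4 = {3, 5}
Tree: B1–B2, B2–B3, B3–B4

Each bag holds 2 vertices, so the decomposition has width 1, which upper-bounds the treewidth. Since G has at least one edge (e.g. 4–1), it is not an edgeless graph, so tw(G) ≥ 1. The upper and lower bounds meet at 1, so that is the treewidth.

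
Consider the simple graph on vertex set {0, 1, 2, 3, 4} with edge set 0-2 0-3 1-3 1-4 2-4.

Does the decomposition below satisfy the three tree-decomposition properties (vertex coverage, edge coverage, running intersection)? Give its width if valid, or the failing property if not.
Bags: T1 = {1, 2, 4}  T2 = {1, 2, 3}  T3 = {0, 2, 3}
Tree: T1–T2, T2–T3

Vertex coverage: the bags together contain {0, 1, 2, 3, 4}, the full vertex set. Edge coverage: each edge of G has both endpoints in at least one bag. Running intersection: for every vertex, the bags containing it form a connected subtree. All three properties hold, so this is a valid tree decomposition of width max|bag| − 1 = 2, and hence tw(G) ≤ 2.

Yes; width 2.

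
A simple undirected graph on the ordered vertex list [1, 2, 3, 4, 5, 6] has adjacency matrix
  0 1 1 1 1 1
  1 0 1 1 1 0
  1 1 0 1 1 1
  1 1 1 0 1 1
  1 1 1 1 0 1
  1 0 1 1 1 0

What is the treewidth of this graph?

A width-4 tree decomposition is:
Bags: B1 = {1, 2, 3, 4, 5}  B2 = {1, 3, 4, 5, 6}
Tree: B1–B2
Every bag has size at most 5, so the width is 5 − 1 = 4 and tw(G) ≤ 4. For the lower bound, the 5 vertices {1, 2, 3, 4, 5} are pairwise adjacent, and any tree decomposition puts a clique entirely inside one bag — forcing width ≥ 4. Hence tw(G) = 4 exactly.

4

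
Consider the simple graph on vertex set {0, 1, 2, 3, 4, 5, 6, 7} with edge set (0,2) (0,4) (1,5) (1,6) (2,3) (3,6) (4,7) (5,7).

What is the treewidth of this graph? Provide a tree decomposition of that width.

Each bag holds 3 vertices, so the decomposition has width 2, which upper-bounds the treewidth. Since 4–7–5–1–6–3–2–0–4 is a cycle in G, G is not acyclic. Forests are exactly the graphs of treewidth ≤ 1, so tw(G) ≥ 2. Therefore the treewidth is 2.

Treewidth 2.
Bags: B1 = {4, 5, 7}  B2 = {1, 4, 5}  B3 = {1, 4, 6}  B4 = {3, 4, 6}  B5 = {2, 3, 4}  B6 = {0, 2, 4}
Tree: B1–B2, B2–B3, B3–B4, B4–B5, B5–B6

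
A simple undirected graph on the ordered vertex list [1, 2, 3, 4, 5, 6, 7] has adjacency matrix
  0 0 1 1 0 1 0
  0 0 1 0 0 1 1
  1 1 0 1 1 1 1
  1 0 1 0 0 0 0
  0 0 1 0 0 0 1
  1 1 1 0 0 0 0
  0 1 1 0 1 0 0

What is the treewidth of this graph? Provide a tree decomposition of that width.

Treewidth 2.
One optimal decomposition is:
Bags: B1 = {1, 3, 4}  B2 = {1, 3, 6}  B3 = {2, 3, 6}  B4 = {2, 3, 7}  B5 = {3, 5, 7}
Tree: B1–B2, B2–B3, B3–B4, B4–B5

The largest bag has 3 vertices, giving width 2; this decomposition certifies tw(G) ≤ 2. On the other hand G contains the 3-clique {1, 3, 4}. A clique must lie in a single bag of any decomposition, so no decomposition can have width below 2. Hence tw(G) = 2 exactly.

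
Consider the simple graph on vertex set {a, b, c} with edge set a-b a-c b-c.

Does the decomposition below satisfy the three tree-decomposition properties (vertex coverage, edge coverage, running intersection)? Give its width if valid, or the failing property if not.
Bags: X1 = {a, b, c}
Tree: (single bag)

Yes; width 2.

Vertex coverage: the bags together contain {a, b, c}, the full vertex set. Edge coverage: each edge of G has both endpoints in at least one bag. Running intersection: for every vertex, the bags containing it form a connected subtree. All three properties hold, so this is a valid tree decomposition of width max|bag| − 1 = 2, and hence tw(G) ≤ 2.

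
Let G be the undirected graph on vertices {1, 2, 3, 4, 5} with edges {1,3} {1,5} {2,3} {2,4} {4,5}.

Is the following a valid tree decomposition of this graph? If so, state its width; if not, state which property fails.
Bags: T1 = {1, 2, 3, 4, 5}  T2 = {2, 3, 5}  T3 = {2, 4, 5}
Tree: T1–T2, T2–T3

A tree decomposition must satisfy three properties: every vertex lies in some bag; for every edge, both endpoints lie together in some bag; and for every vertex, the bags containing it form a connected subtree. Here bags containing vertex 4 are not connected in the tree, so the decomposition is invalid.

No — bags containing vertex 4 are not connected in the tree.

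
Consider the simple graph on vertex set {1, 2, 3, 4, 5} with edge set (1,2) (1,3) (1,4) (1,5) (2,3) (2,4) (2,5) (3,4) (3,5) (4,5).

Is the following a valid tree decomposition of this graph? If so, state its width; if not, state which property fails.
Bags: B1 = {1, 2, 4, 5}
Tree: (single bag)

A tree decomposition must satisfy three properties: every vertex lies in some bag; for every edge, both endpoints lie together in some bag; and for every vertex, the bags containing it form a connected subtree. Here vertex 3 appears in no bag, so the decomposition is invalid.

No — vertex 3 appears in no bag.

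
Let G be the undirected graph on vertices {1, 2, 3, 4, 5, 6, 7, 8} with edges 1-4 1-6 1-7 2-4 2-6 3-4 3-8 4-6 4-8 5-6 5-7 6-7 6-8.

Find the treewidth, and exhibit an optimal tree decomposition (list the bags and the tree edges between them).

Each bag holds 3 vertices, so the decomposition has width 2, which upper-bounds the treewidth. For the lower bound, the 3 vertices {3, 4, 8} are pairwise adjacent, and any tree decomposition puts a clique entirely inside one bag — forcing width ≥ 2. Combining the bounds, tw(G) = 2.

Treewidth 2.
One optimal decomposition is:
Bags: B1 = {2, 4, 6}  B2 = {1, 4, 6}  B3 = {1, 6, 7}  B4 = {4, 6, 8}  B5 = {5, 6, 7}  B6 = {3, 4, 8}
Tree: B1–B2, B2–B3, B2–B4, B3–B5, B4–B6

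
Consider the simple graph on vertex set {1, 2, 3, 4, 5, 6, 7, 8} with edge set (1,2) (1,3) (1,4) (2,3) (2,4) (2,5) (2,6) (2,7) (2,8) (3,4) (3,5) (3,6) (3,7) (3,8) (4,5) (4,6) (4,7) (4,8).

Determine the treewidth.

A width-3 tree decomposition is:
Bags: B1 = {2, 3, 4, 8}  B2 = {1, 2, 3, 4}  B3 = {2, 3, 4, 7}  B4 = {2, 3, 4, 5}  B5 = {2, 3, 4, 6}
Tree: B1–B2, B1–B3, B2–B4, B1–B5
Each bag holds 4 vertices, so the decomposition has width 3, which upper-bounds the treewidth. On the other hand G contains the 4-clique {1, 2, 3, 4}. A clique must lie in a single bag of any decomposition, so no decomposition can have width below 3. Hence tw(G) = 3 exactly.

3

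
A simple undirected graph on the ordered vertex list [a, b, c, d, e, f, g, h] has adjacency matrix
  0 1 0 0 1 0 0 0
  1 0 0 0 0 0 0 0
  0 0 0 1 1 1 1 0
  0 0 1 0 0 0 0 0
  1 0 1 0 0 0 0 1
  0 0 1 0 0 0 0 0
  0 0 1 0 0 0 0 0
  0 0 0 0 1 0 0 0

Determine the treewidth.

1

A width-1 tree decomposition is:
Bags: B1 = {c, e}  B2 = {c, d}  B3 = {a, e}  B4 = {e, h}  B5 = {c, f}  B6 = {c, g}  B7 = {a, b}
Tree: B1–B2, B1–B3, B1–B4, B1–B5, B1–B6, B3–B7
Every bag has size at most 2, so the width is 2 − 1 = 1 and tw(G) ≤ 1. G has an edge, so its treewidth is at least 1. Therefore the treewidth is 1.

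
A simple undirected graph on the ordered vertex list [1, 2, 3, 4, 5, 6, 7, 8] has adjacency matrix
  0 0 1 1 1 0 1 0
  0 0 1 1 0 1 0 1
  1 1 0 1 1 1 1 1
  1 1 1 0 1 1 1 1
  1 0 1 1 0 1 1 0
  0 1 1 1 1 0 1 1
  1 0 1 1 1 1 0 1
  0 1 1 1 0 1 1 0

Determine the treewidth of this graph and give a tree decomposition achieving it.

Treewidth 4.
Bags: B1 = {3, 4, 5, 6, 7}  B2 = {3, 4, 6, 7, 8}  B3 = {1, 3, 4, 5, 7}  B4 = {2, 3, 4, 6, 8}
Tree: B1–B2, B1–B3, B2–B4

Every bag has size at most 5, so the width is 5 − 1 = 4 and tw(G) ≤ 4. For the lower bound, the 5 vertices {1, 3, 4, 5, 7} are pairwise adjacent, and any tree decomposition puts a clique entirely inside one bag — forcing width ≥ 4. Therefore the treewidth is 4.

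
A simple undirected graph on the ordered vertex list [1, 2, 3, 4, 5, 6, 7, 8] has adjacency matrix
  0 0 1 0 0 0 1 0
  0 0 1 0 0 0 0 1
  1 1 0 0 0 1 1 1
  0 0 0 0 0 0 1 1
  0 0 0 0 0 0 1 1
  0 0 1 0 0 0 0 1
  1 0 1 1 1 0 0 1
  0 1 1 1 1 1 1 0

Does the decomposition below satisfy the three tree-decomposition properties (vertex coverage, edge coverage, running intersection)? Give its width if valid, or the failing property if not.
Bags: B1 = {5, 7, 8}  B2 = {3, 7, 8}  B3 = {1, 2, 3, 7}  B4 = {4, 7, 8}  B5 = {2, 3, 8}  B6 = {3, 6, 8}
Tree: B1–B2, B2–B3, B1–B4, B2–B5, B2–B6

A tree decomposition must satisfy three properties: every vertex lies in some bag; for every edge, both endpoints lie together in some bag; and for every vertex, the bags containing it form a connected subtree. Here bags containing vertex 2 are not connected in the tree, so the decomposition is invalid.

No — bags containing vertex 2 are not connected in the tree.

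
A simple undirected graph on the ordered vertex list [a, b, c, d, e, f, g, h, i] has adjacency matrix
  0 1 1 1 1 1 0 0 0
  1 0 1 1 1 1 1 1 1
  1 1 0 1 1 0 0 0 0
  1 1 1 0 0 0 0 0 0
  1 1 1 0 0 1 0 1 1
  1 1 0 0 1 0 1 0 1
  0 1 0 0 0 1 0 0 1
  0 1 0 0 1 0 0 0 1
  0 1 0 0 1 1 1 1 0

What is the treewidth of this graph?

3

A width-3 tree decomposition is:
Bags: B1 = {b, e, f, i}  B2 = {a, b, e, f}  B3 = {b, f, g, i}  B4 = {a, b, c, e}  B5 = {a, b, c, d}  B6 = {b, e, h, i}
Tree: B1–B2, B1–B3, B2–B4, B4–B5, B1–B6
Every bag has size at most 4, so the width is 4 − 1 = 3 and tw(G) ≤ 3. Conversely, {a, b, c, d} is a clique of size 4, and the vertices of any clique must share a bag in every tree decomposition; so some bag has ≥ 4 vertices and tw(G) ≥ 3. The upper and lower bounds meet at 3, so that is the treewidth.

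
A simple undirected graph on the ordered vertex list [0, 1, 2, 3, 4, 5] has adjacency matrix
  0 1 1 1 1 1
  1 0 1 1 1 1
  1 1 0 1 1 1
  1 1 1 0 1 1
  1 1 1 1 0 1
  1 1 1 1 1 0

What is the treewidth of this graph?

A width-5 tree decomposition is:
Bags: B1 = {0, 1, 2, 3, 4, 5}
Tree: (single bag)
With just one bag of size 6, the width is 6 − 1 = 5, so tw(G) ≤ 5. For the lower bound, the 6 vertices {0, 1, 2, 3, 4, 5} are pairwise adjacent, and any tree decomposition puts a clique entirely inside one bag — forcing width ≥ 5. Combining the bounds, tw(G) = 5.

5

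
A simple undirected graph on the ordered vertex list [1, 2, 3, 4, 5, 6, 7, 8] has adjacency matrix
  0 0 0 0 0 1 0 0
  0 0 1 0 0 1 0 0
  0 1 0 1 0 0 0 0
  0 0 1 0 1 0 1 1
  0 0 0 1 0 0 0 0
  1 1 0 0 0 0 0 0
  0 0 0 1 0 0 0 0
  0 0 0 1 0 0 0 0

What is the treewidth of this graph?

1

A width-1 tree decomposition is:
Bags: B1 = {4, 7}  B2 = {4, 8}  B3 = {4, 5}  B4 = {3, 4}  B5 = {2, 3}  B6 = {2, 6}  B7 = {1, 6}
Tree: B1–B2, B2–B3, B1–B4, B4–B5, B5–B6, B6–B7
The largest bag has 2 vertices, giving width 1; this decomposition certifies tw(G) ≤ 1. Any graph with an edge has treewidth ≥ 1, and G has the edge 4–7. Hence tw(G) = 1 exactly.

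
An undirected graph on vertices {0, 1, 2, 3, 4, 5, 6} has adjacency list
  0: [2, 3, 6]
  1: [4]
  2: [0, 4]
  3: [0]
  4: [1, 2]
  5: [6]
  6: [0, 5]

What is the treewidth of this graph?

A width-1 tree decomposition is:
Bags: B1 = {0, 2}  B2 = {2, 4}  B3 = {0, 6}  B4 = {0, 3}  B5 = {5, 6}  B6 = {1, 4}
Tree: B1–B2, B1–B3, B1–B4, B3–B5, B2–B6
Each bag holds 2 vertices, so the decomposition has width 1, which upper-bounds the treewidth. Since G has at least one edge (e.g. 2–0), it is not an edgeless graph, so tw(G) ≥ 1. Therefore the treewidth is 1.

1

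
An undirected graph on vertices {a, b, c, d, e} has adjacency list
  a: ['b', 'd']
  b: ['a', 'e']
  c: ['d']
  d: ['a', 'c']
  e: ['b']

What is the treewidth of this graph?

1

A width-1 tree decomposition is:
Bags: B1 = {c, d}  B2 = {a, d}  B3 = {a, b}  B4 = {b, e}
Tree: B1–B2, B2–B3, B3–B4
Every bag has size at most 2, so the width is 2 − 1 = 1 and tw(G) ≤ 1. G has an edge, so its treewidth is at least 1. The upper and lower bounds meet at 1, so that is the treewidth.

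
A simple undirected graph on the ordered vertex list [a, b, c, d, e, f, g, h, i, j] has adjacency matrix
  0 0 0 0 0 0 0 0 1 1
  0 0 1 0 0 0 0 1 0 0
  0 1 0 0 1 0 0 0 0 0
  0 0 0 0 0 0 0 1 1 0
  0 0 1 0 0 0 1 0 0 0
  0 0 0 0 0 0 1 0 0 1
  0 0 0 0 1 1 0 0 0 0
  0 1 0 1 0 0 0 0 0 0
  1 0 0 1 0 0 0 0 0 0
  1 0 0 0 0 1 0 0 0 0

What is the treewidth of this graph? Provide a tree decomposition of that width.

Every bag has size at most 3, so the width is 3 − 1 = 2 and tw(G) ≤ 2. The edges g–f–j–a–i–d–h–b–c–e–g form a cycle, so G is not a tree and its treewidth is at least 2. Hence tw(G) = 2 exactly.

Treewidth 2.
One such decomposition:
Bags: B1 = {f, g, j}  B2 = {a, g, j}  B3 = {a, g, i}  B4 = {d, g, i}  B5 = {d, g, h}  B6 = {b, g, h}  B7 = {b, c, g}  B8 = {c, e, g}
Tree: B1–B2, B2–B3, B3–B4, B4–B5, B5–B6, B6–B7, B7–B8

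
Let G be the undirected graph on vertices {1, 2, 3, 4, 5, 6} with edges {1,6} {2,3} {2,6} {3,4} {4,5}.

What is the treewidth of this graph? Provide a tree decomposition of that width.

Treewidth 1.
One such decomposition:
Bags: B1 = {4, 5}  B2 = {3, 4}  B3 = {2, 3}  B4 = {2, 6}  B5 = {1, 6}
Tree: B1–B2, B2–B3, B3–B4, B4–B5

The largest bag has 2 vertices, giving width 1; this decomposition certifies tw(G) ≤ 1. G has an edge, so its treewidth is at least 1. Therefore the treewidth is 1.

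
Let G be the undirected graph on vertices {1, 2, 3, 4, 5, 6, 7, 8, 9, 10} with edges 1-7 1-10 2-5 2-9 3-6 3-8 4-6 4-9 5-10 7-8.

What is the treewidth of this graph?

A width-2 tree decomposition is:
Bags: B1 = {2, 5, 9}  B2 = {4, 5, 9}  B3 = {4, 5, 6}  B4 = {3, 5, 6}  B5 = {3, 5, 8}  B6 = {5, 7, 8}  B7 = {1, 5, 7}  B8 = {1, 5, 10}
Tree: B1–B2, B2–B3, B3–B4, B4–B5, B5–B6, B6–B7, B7–B8
Each bag holds 3 vertices, so the decomposition has width 2, which upper-bounds the treewidth. Since 5–2–9–4–6–3–8–7–1–10–5 is a cycle in G, G is not acyclic. Forests are exactly the graphs of treewidth ≤ 1, so tw(G) ≥ 2. The upper and lower bounds meet at 2, so that is the treewidth.

2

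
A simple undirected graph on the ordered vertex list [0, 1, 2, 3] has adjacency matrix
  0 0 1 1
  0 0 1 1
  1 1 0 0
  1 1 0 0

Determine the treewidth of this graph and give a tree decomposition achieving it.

Each bag holds 3 vertices, so the decomposition has width 2, which upper-bounds the treewidth. Since 1–3–0–2–1 is a cycle in G, G is not acyclic. Forests are exactly the graphs of treewidth ≤ 1, so tw(G) ≥ 2. Therefore the treewidth is 2.

Treewidth 2.
One such decomposition:
Bags: B1 = {0, 1, 3}  B2 = {0, 1, 2}
Tree: B1–B2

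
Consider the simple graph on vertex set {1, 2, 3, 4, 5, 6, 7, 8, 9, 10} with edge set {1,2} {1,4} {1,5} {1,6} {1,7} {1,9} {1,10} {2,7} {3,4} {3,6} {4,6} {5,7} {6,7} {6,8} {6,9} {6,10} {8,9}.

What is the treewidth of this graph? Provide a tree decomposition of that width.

Treewidth 2.
One such decomposition:
Bags: B1 = {1, 4, 6}  B2 = {1, 6, 9}  B3 = {1, 6, 7}  B4 = {6, 8, 9}  B5 = {1, 6, 10}  B6 = {3, 4, 6}  B7 = {1, 2, 7}  B8 = {1, 5, 7}
Tree: B1–B2, B1–B3, B2–B4, B1–B5, B1–B6, B3–B7, B7–B8

The largest bag has 3 vertices, giving width 2; this decomposition certifies tw(G) ≤ 2. For the lower bound, the 3 vertices {6, 8, 9} are pairwise adjacent, and any tree decomposition puts a clique entirely inside one bag — forcing width ≥ 2. Hence tw(G) = 2 exactly.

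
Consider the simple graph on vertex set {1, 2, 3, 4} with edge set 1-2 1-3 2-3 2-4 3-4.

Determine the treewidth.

A width-2 tree decomposition is:
Bags: B1 = {2, 3, 4}  B2 = {1, 2, 3}
Tree: B1–B2
Each bag holds 3 vertices, so the decomposition has width 2, which upper-bounds the treewidth. On the other hand G contains the 3-clique {1, 2, 3}. A clique must lie in a single bag of any decomposition, so no decomposition can have width below 2. Therefore the treewidth is 2.

2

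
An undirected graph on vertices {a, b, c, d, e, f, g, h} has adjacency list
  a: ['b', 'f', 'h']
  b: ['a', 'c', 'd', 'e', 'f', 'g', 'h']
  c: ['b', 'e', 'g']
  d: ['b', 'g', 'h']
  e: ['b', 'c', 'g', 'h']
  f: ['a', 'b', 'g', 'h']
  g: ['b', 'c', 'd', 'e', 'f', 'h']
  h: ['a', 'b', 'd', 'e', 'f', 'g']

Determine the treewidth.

3

A width-3 tree decomposition is:
Bags: B1 = {b, f, g, h}  B2 = {b, e, g, h}  B3 = {b, c, e, g}  B4 = {b, d, g, h}  B5 = {a, b, f, h}
Tree: B1–B2, B2–B3, B1–B4, B1–B5
The largest bag has 4 vertices, giving width 3; this decomposition certifies tw(G) ≤ 3. For the lower bound, the 4 vertices {b, d, g, h} are pairwise adjacent, and any tree decomposition puts a clique entirely inside one bag — forcing width ≥ 3. The upper and lower bounds meet at 3, so that is the treewidth.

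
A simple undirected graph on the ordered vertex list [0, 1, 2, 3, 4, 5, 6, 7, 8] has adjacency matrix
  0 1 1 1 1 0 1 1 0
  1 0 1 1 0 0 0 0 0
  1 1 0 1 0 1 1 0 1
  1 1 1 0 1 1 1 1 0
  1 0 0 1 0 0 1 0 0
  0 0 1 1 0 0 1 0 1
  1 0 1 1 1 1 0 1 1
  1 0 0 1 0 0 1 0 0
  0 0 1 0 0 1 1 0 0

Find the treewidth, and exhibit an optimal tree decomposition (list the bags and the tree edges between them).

Treewidth 3.
One optimal decomposition is:
Bags: B1 = {0, 3, 6, 7}  B2 = {0, 2, 3, 6}  B3 = {2, 3, 5, 6}  B4 = {0, 3, 4, 6}  B5 = {0, 1, 2, 3}  B6 = {2, 5, 6, 8}
Tree: B1–B2, B2–B3, B1–B4, B2–B5, B3–B6

The largest bag has 4 vertices, giving width 3; this decomposition certifies tw(G) ≤ 3. Conversely, {2, 5, 6, 8} is a clique of size 4, and the vertices of any clique must share a bag in every tree decomposition; so some bag has ≥ 4 vertices and tw(G) ≥ 3. Hence tw(G) = 3 exactly.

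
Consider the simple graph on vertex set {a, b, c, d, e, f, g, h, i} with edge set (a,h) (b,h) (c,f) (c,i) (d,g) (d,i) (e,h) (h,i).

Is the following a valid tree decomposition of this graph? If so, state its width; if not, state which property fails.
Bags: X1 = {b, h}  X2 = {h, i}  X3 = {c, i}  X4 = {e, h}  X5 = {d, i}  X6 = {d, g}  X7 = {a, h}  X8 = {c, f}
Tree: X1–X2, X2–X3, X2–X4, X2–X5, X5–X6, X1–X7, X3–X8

Checking the three conditions: (i) the bags cover all of {a, b, c, d, e, f, g, h, i}; (ii) for each edge, some bag contains both endpoints; (iii) the bags containing any fixed vertex form a subtree. All hold, so the decomposition is valid with width 2 − 1 = 1.

Yes; width 1.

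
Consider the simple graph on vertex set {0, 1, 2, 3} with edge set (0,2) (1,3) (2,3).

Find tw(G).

1

A width-1 tree decomposition is:
Bags: B1 = {0, 2}  B2 = {2, 3}  B3 = {1, 3}
Tree: B1–B2, B2–B3
Each bag holds 2 vertices, so the decomposition has width 1, which upper-bounds the treewidth. Any graph with an edge has treewidth ≥ 1, and G has the edge 2–0. The upper and lower bounds meet at 1, so that is the treewidth.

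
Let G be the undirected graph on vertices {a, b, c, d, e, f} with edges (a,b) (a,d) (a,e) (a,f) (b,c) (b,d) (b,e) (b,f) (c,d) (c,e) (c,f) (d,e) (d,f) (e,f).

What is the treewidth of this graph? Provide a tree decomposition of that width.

Treewidth 4.
One optimal decomposition is:
Bags: B1 = {b, c, d, e, f}  B2 = {a, b, d, e, f}
Tree: B1–B2

The largest bag has 5 vertices, giving width 4; this decomposition certifies tw(G) ≤ 4. On the other hand G contains the 5-clique {b, c, d, e, f}. A clique must lie in a single bag of any decomposition, so no decomposition can have width below 4. Therefore the treewidth is 4.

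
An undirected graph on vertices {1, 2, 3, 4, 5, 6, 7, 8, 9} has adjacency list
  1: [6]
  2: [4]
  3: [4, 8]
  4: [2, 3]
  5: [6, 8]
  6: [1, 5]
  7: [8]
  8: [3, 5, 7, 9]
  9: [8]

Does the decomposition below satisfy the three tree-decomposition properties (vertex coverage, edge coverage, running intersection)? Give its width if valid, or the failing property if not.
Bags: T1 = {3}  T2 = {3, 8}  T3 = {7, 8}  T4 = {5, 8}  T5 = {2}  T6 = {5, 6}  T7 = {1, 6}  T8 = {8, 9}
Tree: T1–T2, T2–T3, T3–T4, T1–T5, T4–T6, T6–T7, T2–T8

A tree decomposition must satisfy three properties: every vertex lies in some bag; for every edge, both endpoints lie together in some bag; and for every vertex, the bags containing it form a connected subtree. Here vertex 4 appears in no bag, so the decomposition is invalid.

No — vertex 4 appears in no bag.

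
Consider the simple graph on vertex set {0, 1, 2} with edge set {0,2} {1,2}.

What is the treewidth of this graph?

1

A width-1 tree decomposition is:
Bags: B1 = {1, 2}  B2 = {0, 2}
Tree: B1–B2
The largest bag has 2 vertices, giving width 1; this decomposition certifies tw(G) ≤ 1. G has an edge, so its treewidth is at least 1. Hence tw(G) = 1 exactly.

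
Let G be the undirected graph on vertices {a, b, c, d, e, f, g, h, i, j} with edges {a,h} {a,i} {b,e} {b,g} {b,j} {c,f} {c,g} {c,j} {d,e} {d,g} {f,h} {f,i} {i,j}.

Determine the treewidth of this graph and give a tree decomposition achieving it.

Each bag holds 3 vertices, so the decomposition has width 2, which upper-bounds the treewidth. For the lower bound, G contains the cycle a–h–f–i–a, so G is not a forest; only forests have treewidth ≤ 1, hence tw(G) ≥ 2. The upper and lower bounds meet at 2, so that is the treewidth.

Treewidth 2.
Bags: B1 = {a, h, i}  B2 = {f, h, i}  B3 = {f, i, j}  B4 = {c, f, j}  B5 = {b, c, j}  B6 = {b, c, g}  B7 = {b, e, g}  B8 = {d, e, g}
Tree: B1–B2, B2–B3, B3–B4, B4–B5, B5–B6, B6–B7, B7–B8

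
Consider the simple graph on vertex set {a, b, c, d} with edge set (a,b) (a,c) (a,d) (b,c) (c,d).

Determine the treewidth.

2

A width-2 tree decomposition is:
Bags: B1 = {a, c, d}  B2 = {a, b, c}
Tree: B1–B2
Every bag has size at most 3, so the width is 3 − 1 = 2 and tw(G) ≤ 2. On the other hand G contains the 3-clique {a, c, d}. A clique must lie in a single bag of any decomposition, so no decomposition can have width below 2. The upper and lower bounds meet at 2, so that is the treewidth.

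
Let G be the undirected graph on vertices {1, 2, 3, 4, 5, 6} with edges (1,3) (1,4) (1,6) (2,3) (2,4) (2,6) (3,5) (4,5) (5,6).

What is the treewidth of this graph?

3

A width-3 tree decomposition is:
Bags: B1 = {3, 4, 5, 6}  B2 = {1, 3, 4, 6}  B3 = {2, 3, 4, 6}
Tree: B1–B2, B2–B3
Each bag holds 4 vertices, so the decomposition has width 3, which upper-bounds the treewidth. For the lower bound: the 4 vertex sets {3,5}, {1,6}, {4}, {2} are disjoint, each induces a connected subgraph, and every pair is joined by at least one edge of G. Contracting each set to a single vertex therefore yields K_{4} as a minor, and since treewidth is minor-monotone, tw(G) ≥ tw(K_{4}) = 3. Therefore the treewidth is 3.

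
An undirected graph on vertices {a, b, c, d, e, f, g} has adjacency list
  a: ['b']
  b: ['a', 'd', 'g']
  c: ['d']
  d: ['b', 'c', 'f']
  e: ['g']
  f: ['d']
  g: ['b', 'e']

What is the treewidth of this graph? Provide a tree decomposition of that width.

Treewidth 1.
One optimal decomposition is:
Bags: B1 = {b, d}  B2 = {b, g}  B3 = {d, f}  B4 = {a, b}  B5 = {c, d}  B6 = {e, g}
Tree: B1–B2, B1–B3, B2–B4, B1–B5, B2–B6

Each bag holds 2 vertices, so the decomposition has width 1, which upper-bounds the treewidth. Since G has at least one edge (e.g. b–d), it is not an edgeless graph, so tw(G) ≥ 1. The upper and lower bounds meet at 1, so that is the treewidth.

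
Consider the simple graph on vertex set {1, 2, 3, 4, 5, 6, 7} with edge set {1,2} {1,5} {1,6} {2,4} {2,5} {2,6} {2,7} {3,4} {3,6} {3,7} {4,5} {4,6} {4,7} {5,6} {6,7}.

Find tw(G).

3

A width-3 tree decomposition is:
Bags: B1 = {2, 4, 6, 7}  B2 = {3, 4, 6, 7}  B3 = {2, 4, 5, 6}  B4 = {1, 2, 5, 6}
Tree: B1–B2, B1–B3, B3–B4
The largest bag has 4 vertices, giving width 3; this decomposition certifies tw(G) ≤ 3. Conversely, {1, 2, 5, 6} is a clique of size 4, and the vertices of any clique must share a bag in every tree decomposition; so some bag has ≥ 4 vertices and tw(G) ≥ 3. Hence tw(G) = 3 exactly.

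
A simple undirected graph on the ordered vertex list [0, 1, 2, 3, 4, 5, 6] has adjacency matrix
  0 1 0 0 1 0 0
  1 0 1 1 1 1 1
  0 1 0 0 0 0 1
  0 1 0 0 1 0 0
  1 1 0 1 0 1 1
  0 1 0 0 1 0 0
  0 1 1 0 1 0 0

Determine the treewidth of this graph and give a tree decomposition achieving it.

Treewidth 2.
One optimal decomposition is:
Bags: B1 = {1, 4, 5}  B2 = {1, 4, 6}  B3 = {0, 1, 4}  B4 = {1, 3, 4}  B5 = {1, 2, 6}
Tree: B1–B2, B1–B3, B1–B4, B2–B5

Each bag holds 3 vertices, so the decomposition has width 2, which upper-bounds the treewidth. For the lower bound, the 3 vertices {1, 2, 6} are pairwise adjacent, and any tree decomposition puts a clique entirely inside one bag — forcing width ≥ 2. The upper and lower bounds meet at 2, so that is the treewidth.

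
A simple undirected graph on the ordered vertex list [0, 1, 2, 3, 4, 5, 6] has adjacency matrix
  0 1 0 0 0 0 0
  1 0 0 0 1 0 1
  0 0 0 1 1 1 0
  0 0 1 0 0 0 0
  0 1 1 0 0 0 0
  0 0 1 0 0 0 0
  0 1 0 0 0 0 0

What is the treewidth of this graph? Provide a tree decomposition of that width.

Treewidth 1.
One such decomposition:
Bags: B1 = {1, 4}  B2 = {0, 1}  B3 = {2, 4}  B4 = {2, 3}  B5 = {1, 6}  B6 = {2, 5}
Tree: B1–B2, B1–B3, B3–B4, B1–B5, B4–B6

Each bag holds 2 vertices, so the decomposition has width 1, which upper-bounds the treewidth. G has an edge, so its treewidth is at least 1. The upper and lower bounds meet at 1, so that is the treewidth.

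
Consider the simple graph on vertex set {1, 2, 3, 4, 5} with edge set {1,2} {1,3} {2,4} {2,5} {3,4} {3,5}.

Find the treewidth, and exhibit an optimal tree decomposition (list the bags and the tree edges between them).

Treewidth 2.
One optimal decomposition is:
Bags: B1 = {1, 2, 3}  B2 = {2, 3, 5}  B3 = {2, 3, 4}
Tree: B1–B2, B2–B3

Every bag has size at most 3, so the width is 3 − 1 = 2 and tw(G) ≤ 2. Since 1–2–5–3–1 is a cycle in G, G is not acyclic. Forests are exactly the graphs of treewidth ≤ 1, so tw(G) ≥ 2. Combining the bounds, tw(G) = 2.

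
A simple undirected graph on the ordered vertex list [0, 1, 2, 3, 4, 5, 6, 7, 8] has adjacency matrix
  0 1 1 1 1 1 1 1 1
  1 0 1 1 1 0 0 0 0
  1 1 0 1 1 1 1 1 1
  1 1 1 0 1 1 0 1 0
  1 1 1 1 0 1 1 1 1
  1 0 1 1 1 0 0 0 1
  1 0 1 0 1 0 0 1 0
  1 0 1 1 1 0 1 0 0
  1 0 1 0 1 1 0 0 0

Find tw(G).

A width-4 tree decomposition is:
Bags: B1 = {0, 1, 2, 3, 4}  B2 = {0, 2, 3, 4, 5}  B3 = {0, 2, 3, 4, 7}  B4 = {0, 2, 4, 6, 7}  B5 = {0, 2, 4, 5, 8}
Tree: B1–B2, B1–B3, B3–B4, B2–B5
The largest bag has 5 vertices, giving width 4; this decomposition certifies tw(G) ≤ 4. For the lower bound, the 5 vertices {0, 2, 4, 5, 8} are pairwise adjacent, and any tree decomposition puts a clique entirely inside one bag — forcing width ≥ 4. The upper and lower bounds meet at 4, so that is the treewidth.

4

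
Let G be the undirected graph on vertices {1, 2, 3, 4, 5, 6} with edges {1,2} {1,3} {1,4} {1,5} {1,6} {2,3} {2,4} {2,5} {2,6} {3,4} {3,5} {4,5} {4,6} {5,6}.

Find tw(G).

A width-4 tree decomposition is:
Bags: B1 = {1, 2, 4, 5, 6}  B2 = {1, 2, 3, 4, 5}
Tree: B1–B2
Each bag holds 5 vertices, so the decomposition has width 4, which upper-bounds the treewidth. Conversely, {1, 2, 3, 4, 5} is a clique of size 5, and the vertices of any clique must share a bag in every tree decomposition; so some bag has ≥ 5 vertices and tw(G) ≥ 4. Combining the bounds, tw(G) = 4.

4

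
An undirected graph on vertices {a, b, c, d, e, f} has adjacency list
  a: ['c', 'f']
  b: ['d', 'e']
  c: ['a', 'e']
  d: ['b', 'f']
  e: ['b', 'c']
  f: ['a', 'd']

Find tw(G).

A width-2 tree decomposition is:
Bags: B1 = {a, c, f}  B2 = {c, d, f}  B3 = {b, c, d}  B4 = {b, c, e}
Tree: B1–B2, B2–B3, B3–B4
The largest bag has 3 vertices, giving width 2; this decomposition certifies tw(G) ≤ 2. Since c–a–f–d–b–e–c is a cycle in G, G is not acyclic. Forests are exactly the graphs of treewidth ≤ 1, so tw(G) ≥ 2. Hence tw(G) = 2 exactly.

2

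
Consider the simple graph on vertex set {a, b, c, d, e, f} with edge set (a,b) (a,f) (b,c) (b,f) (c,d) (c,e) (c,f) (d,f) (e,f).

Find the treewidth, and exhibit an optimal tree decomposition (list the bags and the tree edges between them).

Every bag has size at most 3, so the width is 3 − 1 = 2 and tw(G) ≤ 2. For the lower bound, the 3 vertices {c, d, f} are pairwise adjacent, and any tree decomposition puts a clique entirely inside one bag — forcing width ≥ 2. Hence tw(G) = 2 exactly.

Treewidth 2.
One such decomposition:
Bags: B1 = {c, e, f}  B2 = {b, c, f}  B3 = {a, b, f}  B4 = {c, d, f}
Tree: B1–B2, B2–B3, B2–B4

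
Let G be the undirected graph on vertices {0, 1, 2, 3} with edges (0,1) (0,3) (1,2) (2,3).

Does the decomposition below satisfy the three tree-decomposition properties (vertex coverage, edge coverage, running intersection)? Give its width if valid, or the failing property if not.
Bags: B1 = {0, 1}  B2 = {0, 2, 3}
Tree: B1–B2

A tree decomposition must satisfy three properties: every vertex lies in some bag; for every edge, both endpoints lie together in some bag; and for every vertex, the bags containing it form a connected subtree. Here edge (2,1) lies in no bag, so the decomposition is invalid.

No — edge (2,1) lies in no bag.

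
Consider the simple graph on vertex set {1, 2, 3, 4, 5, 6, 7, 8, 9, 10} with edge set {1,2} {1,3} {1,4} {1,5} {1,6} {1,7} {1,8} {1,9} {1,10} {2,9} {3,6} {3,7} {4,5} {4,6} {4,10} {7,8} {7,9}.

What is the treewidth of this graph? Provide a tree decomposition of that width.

Treewidth 2.
Bags: B1 = {1, 4, 6}  B2 = {1, 3, 6}  B3 = {1, 3, 7}  B4 = {1, 4, 10}  B5 = {1, 7, 9}  B6 = {1, 2, 9}  B7 = {1, 4, 5}  B8 = {1, 7, 8}
Tree: B1–B2, B2–B3, B1–B4, B3–B5, B5–B6, B1–B7, B3–B8

Every bag has size at most 3, so the width is 3 − 1 = 2 and tw(G) ≤ 2. For the lower bound, the 3 vertices {1, 2, 9} are pairwise adjacent, and any tree decomposition puts a clique entirely inside one bag — forcing width ≥ 2. Therefore the treewidth is 2.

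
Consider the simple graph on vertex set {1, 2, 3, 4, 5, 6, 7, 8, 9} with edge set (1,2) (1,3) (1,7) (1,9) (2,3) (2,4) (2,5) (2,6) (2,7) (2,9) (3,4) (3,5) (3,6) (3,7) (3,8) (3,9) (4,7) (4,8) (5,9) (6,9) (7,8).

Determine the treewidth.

3

A width-3 tree decomposition is:
Bags: B1 = {2, 3, 4, 7}  B2 = {1, 2, 3, 7}  B3 = {3, 4, 7, 8}  B4 = {1, 2, 3, 9}  B5 = {2, 3, 6, 9}  B6 = {2, 3, 5, 9}
Tree: B1–B2, B1–B3, B2–B4, B4–B5, B4–B6
The largest bag has 4 vertices, giving width 3; this decomposition certifies tw(G) ≤ 3. On the other hand G contains the 4-clique {3, 4, 7, 8}. A clique must lie in a single bag of any decomposition, so no decomposition can have width below 3. Therefore the treewidth is 3.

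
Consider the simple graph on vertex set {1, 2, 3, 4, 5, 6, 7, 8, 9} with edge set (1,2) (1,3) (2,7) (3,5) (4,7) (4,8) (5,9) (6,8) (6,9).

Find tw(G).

A width-2 tree decomposition is:
Bags: B1 = {5, 6, 9}  B2 = {3, 5, 6}  B3 = {1, 3, 6}  B4 = {1, 2, 6}  B5 = {2, 6, 7}  B6 = {4, 6, 7}  B7 = {4, 6, 8}
Tree: B1–B2, B2–B3, B3–B4, B4–B5, B5–B6, B6–B7
The largest bag has 3 vertices, giving width 2; this decomposition certifies tw(G) ≤ 2. Since 6–9–5–3–1–2–7–4–8–6 is a cycle in G, G is not acyclic. Forests are exactly the graphs of treewidth ≤ 1, so tw(G) ≥ 2. Therefore the treewidth is 2.

2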